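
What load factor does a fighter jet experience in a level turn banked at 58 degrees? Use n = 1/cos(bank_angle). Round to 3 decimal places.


Step 1: Convert 58 degrees to radians = 1.012291
Step 2: cos(58 deg) = 0.529919
Step 3: n = 1 / 0.529919 = 1.887

1.887


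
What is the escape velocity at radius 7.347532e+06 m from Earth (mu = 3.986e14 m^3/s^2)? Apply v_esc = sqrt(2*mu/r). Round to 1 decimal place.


Step 1: 2*mu/r = 2 * 3.986e14 / 7.347532e+06 = 108499017.0849
Step 2: v_esc = sqrt(108499017.0849) = 10416.3 m/s

10416.3


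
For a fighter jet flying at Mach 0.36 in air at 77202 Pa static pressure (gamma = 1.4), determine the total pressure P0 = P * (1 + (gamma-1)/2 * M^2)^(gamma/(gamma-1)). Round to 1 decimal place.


Step 1: (gamma-1)/2 * M^2 = 0.2 * 0.1296 = 0.02592
Step 2: 1 + 0.02592 = 1.02592
Step 3: Exponent gamma/(gamma-1) = 3.5
Step 4: P0 = 77202 * 1.02592^3.5 = 84435.6 Pa

84435.6


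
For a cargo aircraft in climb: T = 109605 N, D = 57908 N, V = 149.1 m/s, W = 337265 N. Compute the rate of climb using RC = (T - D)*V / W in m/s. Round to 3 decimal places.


Step 1: Excess thrust = T - D = 109605 - 57908 = 51697 N
Step 2: Excess power = 51697 * 149.1 = 7708022.7 W
Step 3: RC = 7708022.7 / 337265 = 22.854 m/s

22.854


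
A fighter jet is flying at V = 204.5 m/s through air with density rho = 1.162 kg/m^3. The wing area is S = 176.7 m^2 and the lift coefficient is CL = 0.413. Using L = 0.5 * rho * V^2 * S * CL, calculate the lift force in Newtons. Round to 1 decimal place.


Step 1: Calculate dynamic pressure q = 0.5 * 1.162 * 204.5^2 = 0.5 * 1.162 * 41820.25 = 24297.5652 Pa
Step 2: Multiply by wing area and lift coefficient: L = 24297.5652 * 176.7 * 0.413
Step 3: L = 4293379.7797 * 0.413 = 1773165.8 N

1773165.8


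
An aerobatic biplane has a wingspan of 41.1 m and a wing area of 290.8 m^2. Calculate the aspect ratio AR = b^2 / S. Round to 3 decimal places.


Step 1: b^2 = 41.1^2 = 1689.21
Step 2: AR = 1689.21 / 290.8 = 5.809

5.809


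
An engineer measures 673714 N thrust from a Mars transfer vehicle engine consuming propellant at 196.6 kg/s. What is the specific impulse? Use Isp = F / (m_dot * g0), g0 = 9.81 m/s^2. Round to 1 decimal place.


Step 1: m_dot * g0 = 196.6 * 9.81 = 1928.65
Step 2: Isp = 673714 / 1928.65 = 349.3 s

349.3


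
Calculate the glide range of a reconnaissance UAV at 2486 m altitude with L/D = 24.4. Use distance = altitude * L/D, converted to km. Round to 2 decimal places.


Step 1: Glide distance = altitude * L/D = 2486 * 24.4 = 60658.4 m
Step 2: Convert to km: 60658.4 / 1000 = 60.66 km

60.66


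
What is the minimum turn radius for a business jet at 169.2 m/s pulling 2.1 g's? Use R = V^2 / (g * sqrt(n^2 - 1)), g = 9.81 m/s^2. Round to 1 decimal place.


Step 1: V^2 = 169.2^2 = 28628.64
Step 2: n^2 - 1 = 2.1^2 - 1 = 3.41
Step 3: sqrt(3.41) = 1.846619
Step 4: R = 28628.64 / (9.81 * 1.846619) = 1580.4 m

1580.4


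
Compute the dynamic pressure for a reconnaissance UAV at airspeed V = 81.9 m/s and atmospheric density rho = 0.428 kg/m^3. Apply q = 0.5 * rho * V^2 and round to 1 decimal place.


Step 1: V^2 = 81.9^2 = 6707.61
Step 2: q = 0.5 * 0.428 * 6707.61
Step 3: q = 1435.4 Pa

1435.4


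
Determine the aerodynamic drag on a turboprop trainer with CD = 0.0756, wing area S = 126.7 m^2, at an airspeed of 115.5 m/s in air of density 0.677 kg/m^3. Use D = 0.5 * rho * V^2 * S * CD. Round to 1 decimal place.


Step 1: Dynamic pressure q = 0.5 * 0.677 * 115.5^2 = 4515.6746 Pa
Step 2: Drag D = q * S * CD = 4515.6746 * 126.7 * 0.0756
Step 3: D = 43253.5 N

43253.5


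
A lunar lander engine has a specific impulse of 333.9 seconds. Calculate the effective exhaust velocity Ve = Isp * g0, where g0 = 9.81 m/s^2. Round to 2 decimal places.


Step 1: Ve = Isp * g0 = 333.9 * 9.81
Step 2: Ve = 3275.56 m/s

3275.56


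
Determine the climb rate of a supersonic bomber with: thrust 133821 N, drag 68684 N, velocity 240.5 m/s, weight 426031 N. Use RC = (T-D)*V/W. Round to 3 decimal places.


Step 1: Excess thrust = T - D = 133821 - 68684 = 65137 N
Step 2: Excess power = 65137 * 240.5 = 15665448.5 W
Step 3: RC = 15665448.5 / 426031 = 36.771 m/s

36.771


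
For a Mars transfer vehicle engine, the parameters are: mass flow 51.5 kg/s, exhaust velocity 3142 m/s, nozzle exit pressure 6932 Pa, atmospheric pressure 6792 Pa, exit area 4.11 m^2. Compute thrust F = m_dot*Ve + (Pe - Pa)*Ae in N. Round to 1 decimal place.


Step 1: Momentum thrust = m_dot * Ve = 51.5 * 3142 = 161813.0 N
Step 2: Pressure thrust = (Pe - Pa) * Ae = (6932 - 6792) * 4.11 = 575.40 N
Step 3: Total thrust F = 161813.0 + 575.40 = 162388.4 N

162388.4


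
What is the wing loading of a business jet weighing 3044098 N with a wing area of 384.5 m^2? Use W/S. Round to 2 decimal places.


Step 1: Wing loading = W / S = 3044098 / 384.5
Step 2: Wing loading = 7917.03 N/m^2

7917.03


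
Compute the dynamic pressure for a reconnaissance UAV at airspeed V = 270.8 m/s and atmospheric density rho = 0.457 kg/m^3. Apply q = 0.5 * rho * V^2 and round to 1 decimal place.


Step 1: V^2 = 270.8^2 = 73332.64
Step 2: q = 0.5 * 0.457 * 73332.64
Step 3: q = 16756.5 Pa

16756.5


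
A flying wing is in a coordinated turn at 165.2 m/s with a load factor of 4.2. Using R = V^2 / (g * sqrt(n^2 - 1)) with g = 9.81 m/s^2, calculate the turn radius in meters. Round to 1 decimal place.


Step 1: V^2 = 165.2^2 = 27291.04
Step 2: n^2 - 1 = 4.2^2 - 1 = 16.64
Step 3: sqrt(16.64) = 4.079216
Step 4: R = 27291.04 / (9.81 * 4.079216) = 682.0 m

682.0


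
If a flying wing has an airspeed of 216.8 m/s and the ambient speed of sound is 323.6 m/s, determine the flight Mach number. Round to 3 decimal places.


Step 1: M = V / a = 216.8 / 323.6
Step 2: M = 0.670

0.670


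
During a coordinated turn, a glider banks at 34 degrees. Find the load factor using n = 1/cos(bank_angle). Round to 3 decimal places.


Step 1: Convert 34 degrees to radians = 0.593412
Step 2: cos(34 deg) = 0.829038
Step 3: n = 1 / 0.829038 = 1.206

1.206


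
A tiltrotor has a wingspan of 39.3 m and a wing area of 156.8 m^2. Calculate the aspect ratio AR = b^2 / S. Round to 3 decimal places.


Step 1: b^2 = 39.3^2 = 1544.49
Step 2: AR = 1544.49 / 156.8 = 9.850

9.850


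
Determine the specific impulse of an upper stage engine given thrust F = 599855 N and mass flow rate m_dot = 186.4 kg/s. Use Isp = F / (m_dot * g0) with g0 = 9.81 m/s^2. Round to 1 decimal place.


Step 1: m_dot * g0 = 186.4 * 9.81 = 1828.58
Step 2: Isp = 599855 / 1828.58 = 328.0 s

328.0


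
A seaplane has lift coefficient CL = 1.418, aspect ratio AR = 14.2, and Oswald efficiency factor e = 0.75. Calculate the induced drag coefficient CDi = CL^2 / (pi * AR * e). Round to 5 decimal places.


Step 1: CL^2 = 1.418^2 = 2.010724
Step 2: pi * AR * e = 3.14159 * 14.2 * 0.75 = 33.457962
Step 3: CDi = 2.010724 / 33.457962 = 0.06010

0.06010


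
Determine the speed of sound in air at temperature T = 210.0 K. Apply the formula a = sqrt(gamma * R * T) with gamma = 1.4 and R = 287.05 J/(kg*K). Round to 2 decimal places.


Step 1: gamma * R * T = 1.4 * 287.05 * 210.0 = 84392.7
Step 2: a = sqrt(84392.7) = 290.50 m/s

290.50


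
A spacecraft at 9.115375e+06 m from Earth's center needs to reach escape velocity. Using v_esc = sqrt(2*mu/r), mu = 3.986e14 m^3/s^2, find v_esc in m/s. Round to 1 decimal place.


Step 1: 2*mu/r = 2 * 3.986e14 / 9.115375e+06 = 87456632.3382
Step 2: v_esc = sqrt(87456632.3382) = 9351.8 m/s

9351.8


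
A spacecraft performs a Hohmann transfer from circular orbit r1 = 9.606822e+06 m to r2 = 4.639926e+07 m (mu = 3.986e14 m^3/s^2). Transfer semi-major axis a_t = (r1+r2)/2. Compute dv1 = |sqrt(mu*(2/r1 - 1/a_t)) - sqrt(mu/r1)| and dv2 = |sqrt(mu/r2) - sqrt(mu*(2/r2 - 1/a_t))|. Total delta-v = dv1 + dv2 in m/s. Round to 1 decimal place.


Step 1: Transfer semi-major axis a_t = (9.606822e+06 + 4.639926e+07) / 2 = 2.800304e+07 m
Step 2: v1 (circular at r1) = sqrt(mu/r1) = 6441.38 m/s
Step 3: v_t1 = sqrt(mu*(2/r1 - 1/a_t)) = 8291.47 m/s
Step 4: dv1 = |8291.47 - 6441.38| = 1850.1 m/s
Step 5: v2 (circular at r2) = 2930.98 m/s, v_t2 = 1716.72 m/s
Step 6: dv2 = |2930.98 - 1716.72| = 1214.26 m/s
Step 7: Total delta-v = 1850.1 + 1214.26 = 3064.4 m/s

3064.4


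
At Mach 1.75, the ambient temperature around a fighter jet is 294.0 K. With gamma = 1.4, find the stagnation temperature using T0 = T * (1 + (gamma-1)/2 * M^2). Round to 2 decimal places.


Step 1: (gamma-1)/2 = 0.2
Step 2: M^2 = 3.0625
Step 3: 1 + 0.2 * 3.0625 = 1.6125
Step 4: T0 = 294.0 * 1.6125 = 474.08 K

474.08


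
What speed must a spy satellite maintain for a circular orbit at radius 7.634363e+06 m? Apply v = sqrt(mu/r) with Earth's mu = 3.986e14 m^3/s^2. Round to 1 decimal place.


Step 1: mu / r = 3.986e14 / 7.634363e+06 = 52211297.7861
Step 2: v = sqrt(52211297.7861) = 7225.7 m/s

7225.7


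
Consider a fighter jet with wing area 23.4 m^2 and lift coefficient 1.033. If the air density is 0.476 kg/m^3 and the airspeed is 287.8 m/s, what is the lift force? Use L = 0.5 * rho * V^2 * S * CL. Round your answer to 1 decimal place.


Step 1: Calculate dynamic pressure q = 0.5 * 0.476 * 287.8^2 = 0.5 * 0.476 * 82828.84 = 19713.2639 Pa
Step 2: Multiply by wing area and lift coefficient: L = 19713.2639 * 23.4 * 1.033
Step 3: L = 461290.3757 * 1.033 = 476513.0 N

476513.0


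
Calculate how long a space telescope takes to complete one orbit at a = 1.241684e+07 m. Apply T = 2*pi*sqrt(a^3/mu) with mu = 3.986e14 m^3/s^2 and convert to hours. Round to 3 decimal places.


Step 1: a^3 / mu = 1.914403e+21 / 3.986e14 = 4.802816e+06
Step 2: sqrt(4.802816e+06) = 2191.5328 s
Step 3: T = 2*pi * 2191.5328 = 13769.81 s
Step 4: T in hours = 13769.81 / 3600 = 3.825 hours

3.825


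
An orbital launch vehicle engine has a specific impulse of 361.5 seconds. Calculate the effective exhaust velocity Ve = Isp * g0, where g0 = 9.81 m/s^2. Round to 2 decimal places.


Step 1: Ve = Isp * g0 = 361.5 * 9.81
Step 2: Ve = 3546.32 m/s

3546.32


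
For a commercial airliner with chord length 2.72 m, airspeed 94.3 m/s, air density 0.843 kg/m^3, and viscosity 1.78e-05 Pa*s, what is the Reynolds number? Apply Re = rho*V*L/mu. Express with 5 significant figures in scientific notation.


Step 1: Numerator = rho * V * L = 0.843 * 94.3 * 2.72 = 216.226128
Step 2: Re = 216.226128 / 1.78e-05
Step 3: Re = 1.2148e+07

1.2148e+07


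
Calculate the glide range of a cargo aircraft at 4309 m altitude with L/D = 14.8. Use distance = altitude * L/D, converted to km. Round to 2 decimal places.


Step 1: Glide distance = altitude * L/D = 4309 * 14.8 = 63773.2 m
Step 2: Convert to km: 63773.2 / 1000 = 63.77 km

63.77


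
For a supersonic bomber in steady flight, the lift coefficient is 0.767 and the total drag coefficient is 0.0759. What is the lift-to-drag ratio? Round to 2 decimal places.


Step 1: L/D = CL / CD = 0.767 / 0.0759
Step 2: L/D = 10.11

10.11


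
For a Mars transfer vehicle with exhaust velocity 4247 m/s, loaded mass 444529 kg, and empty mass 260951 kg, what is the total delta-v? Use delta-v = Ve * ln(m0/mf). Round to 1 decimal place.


Step 1: Mass ratio m0/mf = 444529 / 260951 = 1.703496
Step 2: ln(1.703496) = 0.532683
Step 3: delta-v = 4247 * 0.532683 = 2262.3 m/s

2262.3


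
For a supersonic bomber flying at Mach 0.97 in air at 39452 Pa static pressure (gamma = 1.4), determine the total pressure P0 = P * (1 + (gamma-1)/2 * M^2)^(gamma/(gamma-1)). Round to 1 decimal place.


Step 1: (gamma-1)/2 * M^2 = 0.2 * 0.9409 = 0.18818
Step 2: 1 + 0.18818 = 1.18818
Step 3: Exponent gamma/(gamma-1) = 3.5
Step 4: P0 = 39452 * 1.18818^3.5 = 72136.8 Pa

72136.8


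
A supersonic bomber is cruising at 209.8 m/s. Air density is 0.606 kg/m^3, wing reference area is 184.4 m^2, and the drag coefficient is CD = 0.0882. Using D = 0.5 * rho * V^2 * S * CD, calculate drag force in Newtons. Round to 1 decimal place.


Step 1: Dynamic pressure q = 0.5 * 0.606 * 209.8^2 = 13336.8601 Pa
Step 2: Drag D = q * S * CD = 13336.8601 * 184.4 * 0.0882
Step 3: D = 216911.8 N

216911.8


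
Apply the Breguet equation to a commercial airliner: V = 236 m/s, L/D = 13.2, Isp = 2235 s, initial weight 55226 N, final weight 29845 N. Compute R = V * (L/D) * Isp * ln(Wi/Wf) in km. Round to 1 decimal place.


Step 1: Coefficient = V * (L/D) * Isp = 236 * 13.2 * 2235 = 6962472.0 m
Step 2: Wi/Wf = 55226 / 29845 = 1.850427
Step 3: ln(1.850427) = 0.615417
Step 4: R = 6962472.0 * 0.615417 = 4284820.4 m = 4284.8 km

4284.8


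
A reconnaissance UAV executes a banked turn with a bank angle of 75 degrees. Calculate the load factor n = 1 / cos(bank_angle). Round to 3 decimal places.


Step 1: Convert 75 degrees to radians = 1.308997
Step 2: cos(75 deg) = 0.258819
Step 3: n = 1 / 0.258819 = 3.864

3.864


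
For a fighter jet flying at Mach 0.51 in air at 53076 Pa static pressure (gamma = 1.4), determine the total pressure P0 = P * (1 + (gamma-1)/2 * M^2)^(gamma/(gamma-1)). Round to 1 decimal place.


Step 1: (gamma-1)/2 * M^2 = 0.2 * 0.2601 = 0.05202
Step 2: 1 + 0.05202 = 1.05202
Step 3: Exponent gamma/(gamma-1) = 3.5
Step 4: P0 = 53076 * 1.05202^3.5 = 63384.4 Pa

63384.4


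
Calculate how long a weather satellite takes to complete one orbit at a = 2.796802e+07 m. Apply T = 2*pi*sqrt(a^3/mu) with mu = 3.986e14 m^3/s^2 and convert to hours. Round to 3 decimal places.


Step 1: a^3 / mu = 2.187687e+22 / 3.986e14 = 5.488427e+07
Step 2: sqrt(5.488427e+07) = 7408.3917 s
Step 3: T = 2*pi * 7408.3917 = 46548.3 s
Step 4: T in hours = 46548.3 / 3600 = 12.930 hours

12.930


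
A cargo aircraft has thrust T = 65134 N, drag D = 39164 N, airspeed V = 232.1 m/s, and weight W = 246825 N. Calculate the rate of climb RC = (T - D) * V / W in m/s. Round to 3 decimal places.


Step 1: Excess thrust = T - D = 65134 - 39164 = 25970 N
Step 2: Excess power = 25970 * 232.1 = 6027637.0 W
Step 3: RC = 6027637.0 / 246825 = 24.421 m/s

24.421


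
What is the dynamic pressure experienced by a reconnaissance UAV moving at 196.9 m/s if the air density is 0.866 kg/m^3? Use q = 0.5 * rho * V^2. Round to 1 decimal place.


Step 1: V^2 = 196.9^2 = 38769.61
Step 2: q = 0.5 * 0.866 * 38769.61
Step 3: q = 16787.2 Pa

16787.2


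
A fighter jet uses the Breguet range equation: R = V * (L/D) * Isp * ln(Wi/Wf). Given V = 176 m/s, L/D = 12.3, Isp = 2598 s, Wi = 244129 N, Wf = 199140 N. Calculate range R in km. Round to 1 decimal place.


Step 1: Coefficient = V * (L/D) * Isp = 176 * 12.3 * 2598 = 5624150.4 m
Step 2: Wi/Wf = 244129 / 199140 = 1.225916
Step 3: ln(1.225916) = 0.203689
Step 4: R = 5624150.4 * 0.203689 = 1145575.8 m = 1145.6 km

1145.6


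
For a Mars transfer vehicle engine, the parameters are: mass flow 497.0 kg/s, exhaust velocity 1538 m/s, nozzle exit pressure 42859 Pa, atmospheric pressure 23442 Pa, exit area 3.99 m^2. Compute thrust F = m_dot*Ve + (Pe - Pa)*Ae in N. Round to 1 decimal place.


Step 1: Momentum thrust = m_dot * Ve = 497.0 * 1538 = 764386.0 N
Step 2: Pressure thrust = (Pe - Pa) * Ae = (42859 - 23442) * 3.99 = 77473.83 N
Step 3: Total thrust F = 764386.0 + 77473.83 = 841859.8 N

841859.8


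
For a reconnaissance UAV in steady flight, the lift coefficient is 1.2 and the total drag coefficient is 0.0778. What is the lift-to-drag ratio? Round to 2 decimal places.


Step 1: L/D = CL / CD = 1.2 / 0.0778
Step 2: L/D = 15.42

15.42


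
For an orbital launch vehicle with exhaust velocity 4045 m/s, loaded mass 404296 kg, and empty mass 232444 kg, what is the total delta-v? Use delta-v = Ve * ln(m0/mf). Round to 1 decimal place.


Step 1: Mass ratio m0/mf = 404296 / 232444 = 1.739326
Step 2: ln(1.739326) = 0.553498
Step 3: delta-v = 4045 * 0.553498 = 2238.9 m/s

2238.9


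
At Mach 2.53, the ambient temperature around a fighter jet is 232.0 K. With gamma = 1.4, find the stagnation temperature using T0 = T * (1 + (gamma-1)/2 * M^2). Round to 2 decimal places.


Step 1: (gamma-1)/2 = 0.2
Step 2: M^2 = 6.4009
Step 3: 1 + 0.2 * 6.4009 = 2.28018
Step 4: T0 = 232.0 * 2.28018 = 529.00 K

529.00


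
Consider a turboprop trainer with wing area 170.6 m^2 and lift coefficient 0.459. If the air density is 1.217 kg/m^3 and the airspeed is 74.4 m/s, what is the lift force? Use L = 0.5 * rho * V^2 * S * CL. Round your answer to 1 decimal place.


Step 1: Calculate dynamic pressure q = 0.5 * 1.217 * 74.4^2 = 0.5 * 1.217 * 5535.36 = 3368.2666 Pa
Step 2: Multiply by wing area and lift coefficient: L = 3368.2666 * 170.6 * 0.459
Step 3: L = 574626.2751 * 0.459 = 263753.5 N

263753.5


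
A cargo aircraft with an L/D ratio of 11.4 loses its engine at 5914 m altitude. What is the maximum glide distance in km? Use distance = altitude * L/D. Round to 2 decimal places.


Step 1: Glide distance = altitude * L/D = 5914 * 11.4 = 67419.6 m
Step 2: Convert to km: 67419.6 / 1000 = 67.42 km

67.42


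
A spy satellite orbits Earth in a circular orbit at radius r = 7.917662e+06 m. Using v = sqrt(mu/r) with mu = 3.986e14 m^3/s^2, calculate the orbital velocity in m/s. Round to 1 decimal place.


Step 1: mu / r = 3.986e14 / 7.917662e+06 = 50343144.2262
Step 2: v = sqrt(50343144.2262) = 7095.3 m/s

7095.3


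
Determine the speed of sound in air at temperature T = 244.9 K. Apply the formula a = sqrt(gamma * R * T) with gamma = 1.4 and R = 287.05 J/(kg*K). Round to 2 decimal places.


Step 1: gamma * R * T = 1.4 * 287.05 * 244.9 = 98417.963
Step 2: a = sqrt(98417.963) = 313.72 m/s

313.72


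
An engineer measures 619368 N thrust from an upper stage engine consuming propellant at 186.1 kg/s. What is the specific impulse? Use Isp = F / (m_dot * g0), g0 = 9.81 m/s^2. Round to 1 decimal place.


Step 1: m_dot * g0 = 186.1 * 9.81 = 1825.64
Step 2: Isp = 619368 / 1825.64 = 339.3 s

339.3


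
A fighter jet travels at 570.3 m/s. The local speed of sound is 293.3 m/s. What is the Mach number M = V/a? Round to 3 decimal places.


Step 1: M = V / a = 570.3 / 293.3
Step 2: M = 1.944

1.944


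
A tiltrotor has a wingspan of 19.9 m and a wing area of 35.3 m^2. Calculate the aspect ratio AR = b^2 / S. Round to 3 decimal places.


Step 1: b^2 = 19.9^2 = 396.01
Step 2: AR = 396.01 / 35.3 = 11.218

11.218


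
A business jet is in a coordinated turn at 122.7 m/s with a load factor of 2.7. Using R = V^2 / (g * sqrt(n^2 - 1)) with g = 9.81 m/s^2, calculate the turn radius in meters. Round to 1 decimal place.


Step 1: V^2 = 122.7^2 = 15055.29
Step 2: n^2 - 1 = 2.7^2 - 1 = 6.29
Step 3: sqrt(6.29) = 2.507987
Step 4: R = 15055.29 / (9.81 * 2.507987) = 611.9 m

611.9


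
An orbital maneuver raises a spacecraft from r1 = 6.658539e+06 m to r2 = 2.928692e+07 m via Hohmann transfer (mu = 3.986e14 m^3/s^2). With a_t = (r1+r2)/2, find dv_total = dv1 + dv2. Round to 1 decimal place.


Step 1: Transfer semi-major axis a_t = (6.658539e+06 + 2.928692e+07) / 2 = 1.797273e+07 m
Step 2: v1 (circular at r1) = sqrt(mu/r1) = 7737.12 m/s
Step 3: v_t1 = sqrt(mu*(2/r1 - 1/a_t)) = 9876.64 m/s
Step 4: dv1 = |9876.64 - 7737.12| = 2139.52 m/s
Step 5: v2 (circular at r2) = 3689.2 m/s, v_t2 = 2245.51 m/s
Step 6: dv2 = |3689.2 - 2245.51| = 1443.69 m/s
Step 7: Total delta-v = 2139.52 + 1443.69 = 3583.2 m/s

3583.2


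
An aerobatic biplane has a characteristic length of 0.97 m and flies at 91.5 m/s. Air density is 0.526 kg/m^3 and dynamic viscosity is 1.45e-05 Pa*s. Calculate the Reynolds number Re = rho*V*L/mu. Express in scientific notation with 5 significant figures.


Step 1: Numerator = rho * V * L = 0.526 * 91.5 * 0.97 = 46.68513
Step 2: Re = 46.68513 / 1.45e-05
Step 3: Re = 3.2197e+06

3.2197e+06


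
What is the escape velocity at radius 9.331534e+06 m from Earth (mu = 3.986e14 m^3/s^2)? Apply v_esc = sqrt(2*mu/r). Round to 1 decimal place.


Step 1: 2*mu/r = 2 * 3.986e14 / 9.331534e+06 = 85430755.5435
Step 2: v_esc = sqrt(85430755.5435) = 9242.9 m/s

9242.9


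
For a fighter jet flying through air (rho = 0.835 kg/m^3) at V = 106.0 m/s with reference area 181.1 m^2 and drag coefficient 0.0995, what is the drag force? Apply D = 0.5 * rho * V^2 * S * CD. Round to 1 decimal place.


Step 1: Dynamic pressure q = 0.5 * 0.835 * 106.0^2 = 4691.03 Pa
Step 2: Drag D = q * S * CD = 4691.03 * 181.1 * 0.0995
Step 3: D = 84529.8 N

84529.8


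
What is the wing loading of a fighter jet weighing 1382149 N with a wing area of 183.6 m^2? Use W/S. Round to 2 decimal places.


Step 1: Wing loading = W / S = 1382149 / 183.6
Step 2: Wing loading = 7528.04 N/m^2

7528.04


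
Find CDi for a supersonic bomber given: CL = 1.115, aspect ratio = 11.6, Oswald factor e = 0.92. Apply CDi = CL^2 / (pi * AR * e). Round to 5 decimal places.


Step 1: CL^2 = 1.115^2 = 1.243225
Step 2: pi * AR * e = 3.14159 * 11.6 * 0.92 = 33.527077
Step 3: CDi = 1.243225 / 33.527077 = 0.03708

0.03708


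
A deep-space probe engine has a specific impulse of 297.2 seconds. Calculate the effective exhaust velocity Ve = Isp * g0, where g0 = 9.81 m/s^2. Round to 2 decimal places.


Step 1: Ve = Isp * g0 = 297.2 * 9.81
Step 2: Ve = 2915.53 m/s

2915.53


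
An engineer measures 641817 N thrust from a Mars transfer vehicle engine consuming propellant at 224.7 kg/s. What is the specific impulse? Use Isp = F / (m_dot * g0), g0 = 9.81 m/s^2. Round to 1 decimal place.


Step 1: m_dot * g0 = 224.7 * 9.81 = 2204.31
Step 2: Isp = 641817 / 2204.31 = 291.2 s

291.2


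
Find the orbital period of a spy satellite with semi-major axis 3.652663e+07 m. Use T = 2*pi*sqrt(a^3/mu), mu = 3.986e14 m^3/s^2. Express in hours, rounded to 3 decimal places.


Step 1: a^3 / mu = 4.873364e+22 / 3.986e14 = 1.222620e+08
Step 2: sqrt(1.222620e+08) = 11057.2152 s
Step 3: T = 2*pi * 11057.2152 = 69474.53 s
Step 4: T in hours = 69474.53 / 3600 = 19.298 hours

19.298


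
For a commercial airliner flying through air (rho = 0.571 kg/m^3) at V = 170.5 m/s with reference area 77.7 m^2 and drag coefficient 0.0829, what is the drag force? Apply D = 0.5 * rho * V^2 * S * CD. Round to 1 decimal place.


Step 1: Dynamic pressure q = 0.5 * 0.571 * 170.5^2 = 8299.5564 Pa
Step 2: Drag D = q * S * CD = 8299.5564 * 77.7 * 0.0829
Step 3: D = 53460.2 N

53460.2


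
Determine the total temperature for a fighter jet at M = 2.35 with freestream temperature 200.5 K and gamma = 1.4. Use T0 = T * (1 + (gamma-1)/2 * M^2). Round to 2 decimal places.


Step 1: (gamma-1)/2 = 0.2
Step 2: M^2 = 5.5225
Step 3: 1 + 0.2 * 5.5225 = 2.1045
Step 4: T0 = 200.5 * 2.1045 = 421.95 K

421.95


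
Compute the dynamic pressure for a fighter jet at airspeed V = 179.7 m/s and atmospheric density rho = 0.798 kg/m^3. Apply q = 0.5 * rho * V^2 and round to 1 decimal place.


Step 1: V^2 = 179.7^2 = 32292.09
Step 2: q = 0.5 * 0.798 * 32292.09
Step 3: q = 12884.5 Pa

12884.5


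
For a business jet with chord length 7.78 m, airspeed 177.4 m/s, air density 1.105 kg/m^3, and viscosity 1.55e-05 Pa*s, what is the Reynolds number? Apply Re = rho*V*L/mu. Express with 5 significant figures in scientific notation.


Step 1: Numerator = rho * V * L = 1.105 * 177.4 * 7.78 = 1525.09006
Step 2: Re = 1525.09006 / 1.55e-05
Step 3: Re = 9.8393e+07

9.8393e+07


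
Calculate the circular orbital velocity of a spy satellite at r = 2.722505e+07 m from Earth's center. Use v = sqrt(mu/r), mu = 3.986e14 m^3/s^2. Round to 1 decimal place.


Step 1: mu / r = 3.986e14 / 2.722505e+07 = 14640928.1158
Step 2: v = sqrt(14640928.1158) = 3826.3 m/s

3826.3


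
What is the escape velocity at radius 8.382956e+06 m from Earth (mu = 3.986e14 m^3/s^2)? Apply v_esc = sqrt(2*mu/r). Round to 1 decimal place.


Step 1: 2*mu/r = 2 * 3.986e14 / 8.382956e+06 = 95097719.7065
Step 2: v_esc = sqrt(95097719.7065) = 9751.8 m/s

9751.8


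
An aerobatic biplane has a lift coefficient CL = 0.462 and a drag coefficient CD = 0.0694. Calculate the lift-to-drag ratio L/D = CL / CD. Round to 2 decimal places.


Step 1: L/D = CL / CD = 0.462 / 0.0694
Step 2: L/D = 6.66

6.66


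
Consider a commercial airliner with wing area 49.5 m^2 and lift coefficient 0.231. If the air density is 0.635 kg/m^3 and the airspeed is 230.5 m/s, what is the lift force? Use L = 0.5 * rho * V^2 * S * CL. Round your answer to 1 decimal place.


Step 1: Calculate dynamic pressure q = 0.5 * 0.635 * 230.5^2 = 0.5 * 0.635 * 53130.25 = 16868.8544 Pa
Step 2: Multiply by wing area and lift coefficient: L = 16868.8544 * 49.5 * 0.231
Step 3: L = 835008.2916 * 0.231 = 192886.9 N

192886.9


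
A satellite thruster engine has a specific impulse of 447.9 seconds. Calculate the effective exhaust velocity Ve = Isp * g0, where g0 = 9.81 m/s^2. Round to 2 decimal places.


Step 1: Ve = Isp * g0 = 447.9 * 9.81
Step 2: Ve = 4393.90 m/s

4393.90


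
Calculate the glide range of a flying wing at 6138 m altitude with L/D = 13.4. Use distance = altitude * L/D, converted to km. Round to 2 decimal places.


Step 1: Glide distance = altitude * L/D = 6138 * 13.4 = 82249.2 m
Step 2: Convert to km: 82249.2 / 1000 = 82.25 km

82.25


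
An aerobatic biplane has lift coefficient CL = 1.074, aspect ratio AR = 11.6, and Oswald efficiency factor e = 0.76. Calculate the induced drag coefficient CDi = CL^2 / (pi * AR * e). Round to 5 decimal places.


Step 1: CL^2 = 1.074^2 = 1.153476
Step 2: pi * AR * e = 3.14159 * 11.6 * 0.76 = 27.696281
Step 3: CDi = 1.153476 / 27.696281 = 0.04165

0.04165


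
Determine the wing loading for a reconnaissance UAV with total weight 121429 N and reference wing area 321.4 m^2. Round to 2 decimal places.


Step 1: Wing loading = W / S = 121429 / 321.4
Step 2: Wing loading = 377.81 N/m^2

377.81


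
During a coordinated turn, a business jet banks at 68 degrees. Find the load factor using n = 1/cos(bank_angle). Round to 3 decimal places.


Step 1: Convert 68 degrees to radians = 1.186824
Step 2: cos(68 deg) = 0.374607
Step 3: n = 1 / 0.374607 = 2.669

2.669


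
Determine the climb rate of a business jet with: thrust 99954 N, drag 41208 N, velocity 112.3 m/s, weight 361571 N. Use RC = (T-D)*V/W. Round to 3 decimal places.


Step 1: Excess thrust = T - D = 99954 - 41208 = 58746 N
Step 2: Excess power = 58746 * 112.3 = 6597175.8 W
Step 3: RC = 6597175.8 / 361571 = 18.246 m/s

18.246


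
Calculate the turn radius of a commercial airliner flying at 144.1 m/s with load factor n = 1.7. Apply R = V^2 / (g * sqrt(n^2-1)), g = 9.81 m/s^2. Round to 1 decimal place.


Step 1: V^2 = 144.1^2 = 20764.81
Step 2: n^2 - 1 = 1.7^2 - 1 = 1.89
Step 3: sqrt(1.89) = 1.374773
Step 4: R = 20764.81 / (9.81 * 1.374773) = 1539.7 m

1539.7


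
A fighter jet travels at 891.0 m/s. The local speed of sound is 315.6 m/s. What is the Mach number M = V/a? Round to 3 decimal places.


Step 1: M = V / a = 891.0 / 315.6
Step 2: M = 2.823

2.823


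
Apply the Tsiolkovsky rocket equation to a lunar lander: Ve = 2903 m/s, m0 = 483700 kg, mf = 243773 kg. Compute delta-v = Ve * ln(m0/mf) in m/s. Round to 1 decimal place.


Step 1: Mass ratio m0/mf = 483700 / 243773 = 1.984223
Step 2: ln(1.984223) = 0.685227
Step 3: delta-v = 2903 * 0.685227 = 1989.2 m/s

1989.2


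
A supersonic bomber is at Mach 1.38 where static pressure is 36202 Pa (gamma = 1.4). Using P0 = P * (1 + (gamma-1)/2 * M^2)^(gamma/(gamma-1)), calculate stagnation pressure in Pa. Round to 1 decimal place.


Step 1: (gamma-1)/2 * M^2 = 0.2 * 1.9044 = 0.38088
Step 2: 1 + 0.38088 = 1.38088
Step 3: Exponent gamma/(gamma-1) = 3.5
Step 4: P0 = 36202 * 1.38088^3.5 = 112015.6 Pa

112015.6


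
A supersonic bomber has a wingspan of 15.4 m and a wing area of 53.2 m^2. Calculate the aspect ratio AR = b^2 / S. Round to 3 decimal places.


Step 1: b^2 = 15.4^2 = 237.16
Step 2: AR = 237.16 / 53.2 = 4.458

4.458


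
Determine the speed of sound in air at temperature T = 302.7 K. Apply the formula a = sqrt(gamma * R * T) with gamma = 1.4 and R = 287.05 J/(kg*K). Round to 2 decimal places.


Step 1: gamma * R * T = 1.4 * 287.05 * 302.7 = 121646.049
Step 2: a = sqrt(121646.049) = 348.78 m/s

348.78


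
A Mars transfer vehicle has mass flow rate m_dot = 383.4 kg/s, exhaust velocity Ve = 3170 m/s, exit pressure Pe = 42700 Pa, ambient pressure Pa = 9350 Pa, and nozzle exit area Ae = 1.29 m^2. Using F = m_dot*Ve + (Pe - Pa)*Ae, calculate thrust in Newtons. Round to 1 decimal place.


Step 1: Momentum thrust = m_dot * Ve = 383.4 * 3170 = 1215378.0 N
Step 2: Pressure thrust = (Pe - Pa) * Ae = (42700 - 9350) * 1.29 = 43021.50 N
Step 3: Total thrust F = 1215378.0 + 43021.50 = 1258399.5 N

1258399.5


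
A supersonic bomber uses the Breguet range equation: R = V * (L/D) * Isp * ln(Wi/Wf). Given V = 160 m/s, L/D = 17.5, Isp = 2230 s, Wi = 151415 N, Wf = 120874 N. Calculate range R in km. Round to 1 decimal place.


Step 1: Coefficient = V * (L/D) * Isp = 160 * 17.5 * 2230 = 6244000.0 m
Step 2: Wi/Wf = 151415 / 120874 = 1.252668
Step 3: ln(1.252668) = 0.225276
Step 4: R = 6244000.0 * 0.225276 = 1406621.7 m = 1406.6 km

1406.6


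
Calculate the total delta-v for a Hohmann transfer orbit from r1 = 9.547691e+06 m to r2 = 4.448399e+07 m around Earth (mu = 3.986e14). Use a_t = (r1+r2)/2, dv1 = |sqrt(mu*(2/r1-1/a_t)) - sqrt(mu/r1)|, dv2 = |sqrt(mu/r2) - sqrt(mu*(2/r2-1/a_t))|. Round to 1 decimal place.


Step 1: Transfer semi-major axis a_t = (9.547691e+06 + 4.448399e+07) / 2 = 2.701584e+07 m
Step 2: v1 (circular at r1) = sqrt(mu/r1) = 6461.29 m/s
Step 3: v_t1 = sqrt(mu*(2/r1 - 1/a_t)) = 8291.1 m/s
Step 4: dv1 = |8291.1 - 6461.29| = 1829.81 m/s
Step 5: v2 (circular at r2) = 2993.41 m/s, v_t2 = 1779.54 m/s
Step 6: dv2 = |2993.41 - 1779.54| = 1213.88 m/s
Step 7: Total delta-v = 1829.81 + 1213.88 = 3043.7 m/s

3043.7


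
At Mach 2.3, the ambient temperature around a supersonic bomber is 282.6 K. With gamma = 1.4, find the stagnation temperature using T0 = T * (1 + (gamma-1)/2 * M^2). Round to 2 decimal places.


Step 1: (gamma-1)/2 = 0.2
Step 2: M^2 = 5.29
Step 3: 1 + 0.2 * 5.29 = 2.058
Step 4: T0 = 282.6 * 2.058 = 581.59 K

581.59


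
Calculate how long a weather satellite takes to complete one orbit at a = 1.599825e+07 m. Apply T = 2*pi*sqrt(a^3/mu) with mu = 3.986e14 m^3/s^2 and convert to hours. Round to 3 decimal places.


Step 1: a^3 / mu = 4.094656e+21 / 3.986e14 = 1.027259e+07
Step 2: sqrt(1.027259e+07) = 3205.0888 s
Step 3: T = 2*pi * 3205.0888 = 20138.17 s
Step 4: T in hours = 20138.17 / 3600 = 5.594 hours

5.594


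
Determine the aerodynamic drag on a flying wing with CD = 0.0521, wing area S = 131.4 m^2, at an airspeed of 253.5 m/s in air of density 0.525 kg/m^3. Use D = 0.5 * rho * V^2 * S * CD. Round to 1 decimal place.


Step 1: Dynamic pressure q = 0.5 * 0.525 * 253.5^2 = 16868.8406 Pa
Step 2: Drag D = q * S * CD = 16868.8406 * 131.4 * 0.0521
Step 3: D = 115483.1 N

115483.1


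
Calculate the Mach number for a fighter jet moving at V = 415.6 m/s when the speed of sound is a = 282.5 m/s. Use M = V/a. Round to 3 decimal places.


Step 1: M = V / a = 415.6 / 282.5
Step 2: M = 1.471

1.471


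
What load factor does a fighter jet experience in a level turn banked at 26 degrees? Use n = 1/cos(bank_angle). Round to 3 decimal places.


Step 1: Convert 26 degrees to radians = 0.453786
Step 2: cos(26 deg) = 0.898794
Step 3: n = 1 / 0.898794 = 1.113

1.113


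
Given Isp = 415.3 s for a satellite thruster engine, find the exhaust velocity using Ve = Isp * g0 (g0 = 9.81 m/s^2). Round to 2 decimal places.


Step 1: Ve = Isp * g0 = 415.3 * 9.81
Step 2: Ve = 4074.09 m/s

4074.09


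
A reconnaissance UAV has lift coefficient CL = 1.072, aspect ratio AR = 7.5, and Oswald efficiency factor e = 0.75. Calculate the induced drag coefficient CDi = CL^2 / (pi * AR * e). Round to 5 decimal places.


Step 1: CL^2 = 1.072^2 = 1.149184
Step 2: pi * AR * e = 3.14159 * 7.5 * 0.75 = 17.671459
Step 3: CDi = 1.149184 / 17.671459 = 0.06503

0.06503


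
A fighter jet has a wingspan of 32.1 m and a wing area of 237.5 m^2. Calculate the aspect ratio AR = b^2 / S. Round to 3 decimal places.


Step 1: b^2 = 32.1^2 = 1030.41
Step 2: AR = 1030.41 / 237.5 = 4.339

4.339


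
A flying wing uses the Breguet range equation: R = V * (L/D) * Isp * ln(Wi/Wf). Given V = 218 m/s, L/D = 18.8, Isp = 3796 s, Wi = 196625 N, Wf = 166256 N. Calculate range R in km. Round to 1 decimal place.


Step 1: Coefficient = V * (L/D) * Isp = 218 * 18.8 * 3796 = 15557526.4 m
Step 2: Wi/Wf = 196625 / 166256 = 1.182664
Step 3: ln(1.182664) = 0.16777
Step 4: R = 15557526.4 * 0.16777 = 2610079.9 m = 2610.1 km

2610.1


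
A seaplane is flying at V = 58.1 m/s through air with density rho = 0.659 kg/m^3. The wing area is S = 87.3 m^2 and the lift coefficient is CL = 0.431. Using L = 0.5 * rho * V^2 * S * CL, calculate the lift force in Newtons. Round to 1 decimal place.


Step 1: Calculate dynamic pressure q = 0.5 * 0.659 * 58.1^2 = 0.5 * 0.659 * 3375.61 = 1112.2635 Pa
Step 2: Multiply by wing area and lift coefficient: L = 1112.2635 * 87.3 * 0.431
Step 3: L = 97100.6031 * 0.431 = 41850.4 N

41850.4


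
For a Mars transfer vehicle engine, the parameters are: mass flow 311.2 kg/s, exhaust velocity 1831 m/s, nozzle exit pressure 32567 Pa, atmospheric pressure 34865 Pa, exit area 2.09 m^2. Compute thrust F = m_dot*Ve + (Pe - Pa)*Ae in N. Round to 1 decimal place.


Step 1: Momentum thrust = m_dot * Ve = 311.2 * 1831 = 569807.2 N
Step 2: Pressure thrust = (Pe - Pa) * Ae = (32567 - 34865) * 2.09 = -4802.82 N
Step 3: Total thrust F = 569807.2 + -4802.82 = 565004.4 N

565004.4


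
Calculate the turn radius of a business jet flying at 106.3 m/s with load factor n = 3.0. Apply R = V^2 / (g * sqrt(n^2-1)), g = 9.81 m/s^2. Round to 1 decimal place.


Step 1: V^2 = 106.3^2 = 11299.69
Step 2: n^2 - 1 = 3.0^2 - 1 = 8.0
Step 3: sqrt(8.0) = 2.828427
Step 4: R = 11299.69 / (9.81 * 2.828427) = 407.2 m

407.2


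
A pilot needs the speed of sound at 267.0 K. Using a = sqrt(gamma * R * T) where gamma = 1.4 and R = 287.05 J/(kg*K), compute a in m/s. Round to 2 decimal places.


Step 1: gamma * R * T = 1.4 * 287.05 * 267.0 = 107299.29
Step 2: a = sqrt(107299.29) = 327.57 m/s

327.57


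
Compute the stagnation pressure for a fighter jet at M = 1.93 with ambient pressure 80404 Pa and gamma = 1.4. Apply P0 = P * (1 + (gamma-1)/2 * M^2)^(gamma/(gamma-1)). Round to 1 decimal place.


Step 1: (gamma-1)/2 * M^2 = 0.2 * 3.7249 = 0.74498
Step 2: 1 + 0.74498 = 1.74498
Step 3: Exponent gamma/(gamma-1) = 3.5
Step 4: P0 = 80404 * 1.74498^3.5 = 564344.4 Pa

564344.4


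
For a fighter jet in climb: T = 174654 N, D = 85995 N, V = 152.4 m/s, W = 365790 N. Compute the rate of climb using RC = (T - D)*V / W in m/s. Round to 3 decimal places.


Step 1: Excess thrust = T - D = 174654 - 85995 = 88659 N
Step 2: Excess power = 88659 * 152.4 = 13511631.6 W
Step 3: RC = 13511631.6 / 365790 = 36.938 m/s

36.938


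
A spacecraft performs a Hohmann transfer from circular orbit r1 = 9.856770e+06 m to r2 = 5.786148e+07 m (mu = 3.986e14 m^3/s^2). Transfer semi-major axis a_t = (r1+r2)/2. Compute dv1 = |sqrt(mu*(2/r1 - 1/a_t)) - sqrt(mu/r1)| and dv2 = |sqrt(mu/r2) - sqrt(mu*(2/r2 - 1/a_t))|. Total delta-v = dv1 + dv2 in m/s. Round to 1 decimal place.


Step 1: Transfer semi-major axis a_t = (9.856770e+06 + 5.786148e+07) / 2 = 3.385912e+07 m
Step 2: v1 (circular at r1) = sqrt(mu/r1) = 6359.18 m/s
Step 3: v_t1 = sqrt(mu*(2/r1 - 1/a_t)) = 8313.01 m/s
Step 4: dv1 = |8313.01 - 6359.18| = 1953.83 m/s
Step 5: v2 (circular at r2) = 2624.66 m/s, v_t2 = 1416.13 m/s
Step 6: dv2 = |2624.66 - 1416.13| = 1208.53 m/s
Step 7: Total delta-v = 1953.83 + 1208.53 = 3162.4 m/s

3162.4


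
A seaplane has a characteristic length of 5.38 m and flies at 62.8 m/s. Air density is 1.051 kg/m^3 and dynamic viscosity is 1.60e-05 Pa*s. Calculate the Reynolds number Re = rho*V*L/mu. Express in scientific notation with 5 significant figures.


Step 1: Numerator = rho * V * L = 1.051 * 62.8 * 5.38 = 355.095064
Step 2: Re = 355.095064 / 1.60e-05
Step 3: Re = 2.2193e+07

2.2193e+07


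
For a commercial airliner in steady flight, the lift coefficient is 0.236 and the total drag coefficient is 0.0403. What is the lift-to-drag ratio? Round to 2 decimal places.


Step 1: L/D = CL / CD = 0.236 / 0.0403
Step 2: L/D = 5.86

5.86


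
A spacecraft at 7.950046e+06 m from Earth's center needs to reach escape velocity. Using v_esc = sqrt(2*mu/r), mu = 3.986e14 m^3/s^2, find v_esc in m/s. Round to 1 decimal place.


Step 1: 2*mu/r = 2 * 3.986e14 / 7.950046e+06 = 100276149.3456
Step 2: v_esc = sqrt(100276149.3456) = 10013.8 m/s

10013.8


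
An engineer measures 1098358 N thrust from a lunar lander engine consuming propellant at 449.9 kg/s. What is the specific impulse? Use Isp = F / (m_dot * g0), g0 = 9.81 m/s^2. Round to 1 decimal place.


Step 1: m_dot * g0 = 449.9 * 9.81 = 4413.52
Step 2: Isp = 1098358 / 4413.52 = 248.9 s

248.9


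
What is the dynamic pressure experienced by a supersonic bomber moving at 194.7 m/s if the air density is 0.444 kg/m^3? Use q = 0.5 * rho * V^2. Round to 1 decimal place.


Step 1: V^2 = 194.7^2 = 37908.09
Step 2: q = 0.5 * 0.444 * 37908.09
Step 3: q = 8415.6 Pa

8415.6


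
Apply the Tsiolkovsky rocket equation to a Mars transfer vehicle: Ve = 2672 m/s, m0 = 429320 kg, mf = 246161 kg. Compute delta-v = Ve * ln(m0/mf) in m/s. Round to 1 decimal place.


Step 1: Mass ratio m0/mf = 429320 / 246161 = 1.744062
Step 2: ln(1.744062) = 0.556217
Step 3: delta-v = 2672 * 0.556217 = 1486.2 m/s

1486.2


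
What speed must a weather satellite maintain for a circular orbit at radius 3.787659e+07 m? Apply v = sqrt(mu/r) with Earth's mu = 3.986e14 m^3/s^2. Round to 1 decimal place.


Step 1: mu / r = 3.986e14 / 3.787659e+07 = 10523650.6243
Step 2: v = sqrt(10523650.6243) = 3244.0 m/s

3244.0


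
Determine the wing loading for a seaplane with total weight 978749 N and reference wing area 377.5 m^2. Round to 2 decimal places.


Step 1: Wing loading = W / S = 978749 / 377.5
Step 2: Wing loading = 2592.71 N/m^2

2592.71


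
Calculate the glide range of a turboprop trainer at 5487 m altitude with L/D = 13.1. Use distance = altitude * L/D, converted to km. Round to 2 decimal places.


Step 1: Glide distance = altitude * L/D = 5487 * 13.1 = 71879.7 m
Step 2: Convert to km: 71879.7 / 1000 = 71.88 km

71.88


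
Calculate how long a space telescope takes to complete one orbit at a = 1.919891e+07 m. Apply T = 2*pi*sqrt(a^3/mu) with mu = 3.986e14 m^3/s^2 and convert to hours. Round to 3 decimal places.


Step 1: a^3 / mu = 7.076683e+21 / 3.986e14 = 1.775384e+07
Step 2: sqrt(1.775384e+07) = 4213.5312 s
Step 3: T = 2*pi * 4213.5312 = 26474.4 s
Step 4: T in hours = 26474.4 / 3600 = 7.354 hours

7.354


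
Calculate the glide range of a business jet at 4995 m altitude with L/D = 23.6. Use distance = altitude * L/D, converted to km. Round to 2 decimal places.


Step 1: Glide distance = altitude * L/D = 4995 * 23.6 = 117882.0 m
Step 2: Convert to km: 117882.0 / 1000 = 117.88 km

117.88


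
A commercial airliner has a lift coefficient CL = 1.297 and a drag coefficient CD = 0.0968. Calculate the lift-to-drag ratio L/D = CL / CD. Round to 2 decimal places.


Step 1: L/D = CL / CD = 1.297 / 0.0968
Step 2: L/D = 13.40

13.40


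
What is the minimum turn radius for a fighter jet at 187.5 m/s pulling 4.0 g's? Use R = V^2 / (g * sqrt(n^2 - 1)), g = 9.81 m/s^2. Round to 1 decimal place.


Step 1: V^2 = 187.5^2 = 35156.25
Step 2: n^2 - 1 = 4.0^2 - 1 = 15.0
Step 3: sqrt(15.0) = 3.872983
Step 4: R = 35156.25 / (9.81 * 3.872983) = 925.3 m

925.3


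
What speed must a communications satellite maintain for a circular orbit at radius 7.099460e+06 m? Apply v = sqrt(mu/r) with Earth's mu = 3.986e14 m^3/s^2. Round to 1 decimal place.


Step 1: mu / r = 3.986e14 / 7.099460e+06 = 56145115.2623
Step 2: v = sqrt(56145115.2623) = 7493.0 m/s

7493.0


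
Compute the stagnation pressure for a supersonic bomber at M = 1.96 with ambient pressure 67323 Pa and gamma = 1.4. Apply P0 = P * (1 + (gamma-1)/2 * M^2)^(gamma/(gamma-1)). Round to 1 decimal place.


Step 1: (gamma-1)/2 * M^2 = 0.2 * 3.8416 = 0.76832
Step 2: 1 + 0.76832 = 1.76832
Step 3: Exponent gamma/(gamma-1) = 3.5
Step 4: P0 = 67323 * 1.76832^3.5 = 495024.2 Pa

495024.2
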